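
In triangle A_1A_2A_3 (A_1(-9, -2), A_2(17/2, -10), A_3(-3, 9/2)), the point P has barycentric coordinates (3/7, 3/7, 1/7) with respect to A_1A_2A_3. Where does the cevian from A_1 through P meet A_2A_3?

(45/8, -51/8)

Line A_1P meets A_2A_3 where the A_1-coordinate vanishes; zeroing P's A_1-weight and renormalizing leaves A_2, A_3-weights 3/7 : 1/7 → (3/4, 1/4).
So Q = (3/4)·A_2 + (1/4)·A_3 = (45/8, -51/8).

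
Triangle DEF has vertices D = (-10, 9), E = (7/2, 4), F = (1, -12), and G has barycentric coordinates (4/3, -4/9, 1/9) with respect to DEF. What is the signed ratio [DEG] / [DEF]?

1/9

The signed ratio [DEG]/[DEF] equals the barycentric coordinate of G at vertex F, which is 1/9.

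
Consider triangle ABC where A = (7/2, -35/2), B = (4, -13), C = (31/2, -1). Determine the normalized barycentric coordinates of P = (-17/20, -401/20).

Signed area of the reference triangle: [ABC] = ½·((7/2)·(-13−(-1)) + 4·(-1−(-35/2)) + (31/2)·(-35/2−(-13))) = ½·(-42 + 66 − 279/4) = -183/8.
[PBC] = ½·((-17/20)·(-13−(-1)) + 4·(-1−(-401/20)) + (31/2)·(-401/20−(-13))) = ½·(51/5 + 381/5 − 4371/40) = -183/16, so the A-coordinate is (-183/16)/(-183/8) = 1/2.
[APC] = ½·((7/2)·(-401/20−(-1)) + (-17/20)·(-1−(-35/2)) + (31/2)·(-35/2−(-401/20))) = ½·(-2667/40 − 561/40 + 1581/40) = -1647/80, so the B-coordinate is 9/10.
[ABP] = ½·((7/2)·(-13−(-401/20)) + 4·(-401/20−(-35/2)) + (-17/20)·(-35/2−(-13))) = ½·(987/40 − 51/5 + 153/40) = 183/20, so the C-coordinate is -2/5.

(1/2, 9/10, -2/5)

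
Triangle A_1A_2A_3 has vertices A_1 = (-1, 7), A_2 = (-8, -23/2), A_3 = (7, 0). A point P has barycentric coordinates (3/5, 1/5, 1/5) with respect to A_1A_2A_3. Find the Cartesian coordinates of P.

P = (3/5)·A_1 + (1/5)·A_2 + (1/5)·A_3.
x-coordinate: (3/5)·(-1) + (1/5)·(-8) + (1/5)·7 = -4/5.
y-coordinate: (3/5)·7 + (1/5)·(-23/2) + (1/5)·0 = 19/10.

(-4/5, 19/10)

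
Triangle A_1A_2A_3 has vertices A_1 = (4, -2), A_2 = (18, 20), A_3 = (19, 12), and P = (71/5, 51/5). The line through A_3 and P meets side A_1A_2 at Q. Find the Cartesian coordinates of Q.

(11, 9)

Barycentric coordinates of P with respect to A_1A_2A_3: (3/10, 3/10, 2/5).
On side A_1A_2 the A_3-coordinate is zero; dropping P's A_3-weight 2/5 and renormalizing the remaining 3/10 : 3/10 gives weights 1/2, 1/2 on A_1, A_2.
Q = (1/2)·(4, -2) + (1/2)·(18, 20) = (11, 9).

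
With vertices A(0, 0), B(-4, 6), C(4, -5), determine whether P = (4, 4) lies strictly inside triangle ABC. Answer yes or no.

Barycentric coordinates of P: (-18, 9, 10).
The three coordinates are negative, positive, positive; a point is interior exactly when all three are positive.

no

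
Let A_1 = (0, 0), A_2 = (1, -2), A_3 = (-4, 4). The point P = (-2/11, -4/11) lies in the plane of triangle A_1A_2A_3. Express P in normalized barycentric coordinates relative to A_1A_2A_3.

Signed area of the reference triangle: [A_1A_2A_3] = ½·(0·(-2−4) + 1·(4−0) + (-4)·(0−(-2))) = ½·(0 + 4 − 8) = -2.
[PA_2A_3] = ½·((-2/11)·(-2−4) + 1·(4−(-4/11)) + (-4)·(-4/11−(-2))) = ½·(12/11 + 48/11 − 72/11) = -6/11, so the A_1-coordinate is (-6/11)/(-2) = 3/11.
[A_1PA_3] = ½·(0·(-4/11−4) + (-2/11)·(4−0) + (-4)·(0−(-4/11))) = ½·(0 − 8/11 − 16/11) = -12/11, so the A_2-coordinate is 6/11.
[A_1A_2P] = ½·(0·(-2−(-4/11)) + 1·(-4/11−0) + (-2/11)·(0−(-2))) = ½·(0 − 4/11 − 4/11) = -4/11, so the A_3-coordinate is 2/11.

(3/11, 6/11, 2/11)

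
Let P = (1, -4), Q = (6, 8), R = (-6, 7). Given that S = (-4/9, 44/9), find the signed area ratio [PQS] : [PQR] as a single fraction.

4/9

[PQR] = ½·(1·(8−7) + 6·(7−(-4)) + (-6)·(-4−8)) = ½·(1 + 66 + 72) = 139/2.
[PQS] = ½·(1·(8−(44/9)) + 6·(44/9−(-4)) + (-4/9)·(-4−8)) = ½·(28/9 + 160/3 + 16/3) = 278/9, so the ratio is (278/9)/(139/2) = 4/9.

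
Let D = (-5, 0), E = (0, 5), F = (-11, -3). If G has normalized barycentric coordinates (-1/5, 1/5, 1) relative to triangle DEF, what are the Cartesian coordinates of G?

G = (-1/5)·D + (1/5)·E + 1·F.
x-coordinate: (-1/5)·(-5) + (1/5)·0 + 1·(-11) = -10.
y-coordinate: (-1/5)·0 + (1/5)·5 + 1·(-3) = -2.

(-10, -2)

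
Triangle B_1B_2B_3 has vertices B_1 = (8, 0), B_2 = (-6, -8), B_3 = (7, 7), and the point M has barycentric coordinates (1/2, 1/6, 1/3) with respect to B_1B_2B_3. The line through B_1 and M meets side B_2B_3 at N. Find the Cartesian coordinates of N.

Line B_1M meets B_2B_3 where the B_1-coordinate vanishes; zeroing M's B_1-weight and renormalizing leaves B_2, B_3-weights 1/6 : 1/3 → (1/3, 2/3).
So N = (1/3)·B_2 + (2/3)·B_3 = (8/3, 2).

(8/3, 2)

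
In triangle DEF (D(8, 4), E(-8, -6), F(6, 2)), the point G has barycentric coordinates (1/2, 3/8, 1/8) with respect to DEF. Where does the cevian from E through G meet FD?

(38/5, 18/5)

Line EG meets FD where the E-coordinate vanishes; zeroing G's E-weight and renormalizing leaves F, D-weights 1/8 : 1/2 → (1/5, 4/5).
So H = (1/5)·F + (4/5)·D = (38/5, 18/5).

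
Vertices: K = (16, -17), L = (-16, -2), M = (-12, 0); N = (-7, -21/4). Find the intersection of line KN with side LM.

(-44/3, -4/3)

Barycentric coordinates of N with respect to KLM: (1/4, 1/2, 1/4).
On side LM the K-coordinate is zero; dropping N's K-weight 1/4 and renormalizing the remaining 1/2 : 1/4 gives weights 2/3, 1/3 on L, M.
J = (2/3)·(-16, -2) + (1/3)·(-12, 0) = (-44/3, -4/3).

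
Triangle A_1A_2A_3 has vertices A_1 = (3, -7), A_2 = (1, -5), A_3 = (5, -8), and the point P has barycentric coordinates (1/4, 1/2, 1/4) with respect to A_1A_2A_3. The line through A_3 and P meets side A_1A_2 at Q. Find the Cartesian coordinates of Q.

Line A_3P meets A_1A_2 where the A_3-coordinate vanishes; zeroing P's A_3-weight and renormalizing leaves A_1, A_2-weights 1/4 : 1/2 → (1/3, 2/3).
So Q = (1/3)·A_1 + (2/3)·A_2 = (5/3, -17/3).

(5/3, -17/3)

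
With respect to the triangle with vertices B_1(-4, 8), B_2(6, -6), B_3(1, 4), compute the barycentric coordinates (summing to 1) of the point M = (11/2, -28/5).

Signed area of the reference triangle: [B_1B_2B_3] = ½·((-4)·(-6−4) + 6·(4−8) + 1·(8−(-6))) = ½·(40 − 24 + 14) = 15.
[MB_2B_3] = ½·((11/2)·(-6−4) + 6·(4−(-28/5)) + 1·(-28/5−(-6))) = ½·(-55 + 288/5 + 2/5) = 3/2, so the B_1-coordinate is (3/2)/15 = 1/10.
[B_1MB_3] = ½·((-4)·(-28/5−4) + (11/2)·(4−8) + 1·(8−(-28/5))) = ½·(192/5 − 22 + 68/5) = 15, so the B_2-coordinate is 1.
[B_1B_2M] = ½·((-4)·(-6−(-28/5)) + 6·(-28/5−8) + (11/2)·(8−(-6))) = ½·(8/5 − 408/5 + 77) = -3/2, so the B_3-coordinate is -1/10.

(1/10, 1, -1/10)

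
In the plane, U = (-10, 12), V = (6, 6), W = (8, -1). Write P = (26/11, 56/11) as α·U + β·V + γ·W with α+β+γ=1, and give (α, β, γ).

Signed area of the reference triangle: [UVW] = ½·((-10)·(6−(-1)) + 6·(-1−12) + 8·(12−6)) = ½·(-70 − 78 + 48) = -50.
[PVW] = ½·((26/11)·(6−(-1)) + 6·(-1−(56/11)) + 8·(56/11−6)) = ½·(182/11 − 402/11 − 80/11) = -150/11, so the U-coordinate is (-150/11)/(-50) = 3/11.
[UPW] = ½·((-10)·(56/11−(-1)) + (26/11)·(-1−12) + 8·(12−(56/11))) = ½·(-670/11 − 338/11 + 608/11) = -200/11, so the V-coordinate is 4/11.
[UVP] = ½·((-10)·(6−(56/11)) + 6·(56/11−12) + (26/11)·(12−6)) = ½·(-100/11 − 456/11 + 156/11) = -200/11, so the W-coordinate is 4/11.
Check: 3/11 + 4/11 + 4/11 = 1.

(3/11, 4/11, 4/11)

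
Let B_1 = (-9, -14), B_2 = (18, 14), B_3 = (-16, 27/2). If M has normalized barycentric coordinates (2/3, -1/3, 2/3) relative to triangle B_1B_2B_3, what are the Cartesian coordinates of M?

M = (2/3)·B_1 + (-1/3)·B_2 + (2/3)·B_3.
x-coordinate: (2/3)·(-9) + (-1/3)·18 + (2/3)·(-16) = -68/3.
y-coordinate: (2/3)·(-14) + (-1/3)·14 + (2/3)·(27/2) = -5.

(-68/3, -5)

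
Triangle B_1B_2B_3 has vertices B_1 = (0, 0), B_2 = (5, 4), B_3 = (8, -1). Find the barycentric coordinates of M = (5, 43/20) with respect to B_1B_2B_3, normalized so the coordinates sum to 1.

(3/20, 3/5, 1/4)

Signed area of the reference triangle: [B_1B_2B_3] = ½·(0·(4−(-1)) + 5·(-1−0) + 8·(0−4)) = ½·(0 − 5 − 32) = -37/2.
[MB_2B_3] = ½·(5·(4−(-1)) + 5·(-1−(43/20)) + 8·(43/20−4)) = ½·(25 − 63/4 − 74/5) = -111/40, so the B_1-coordinate is (-111/40)/(-37/2) = 3/20.
[B_1MB_3] = ½·(0·(43/20−(-1)) + 5·(-1−0) + 8·(0−(43/20))) = ½·(0 − 5 − 86/5) = -111/10, so the B_2-coordinate is 3/5.
[B_1B_2M] = ½·(0·(4−(43/20)) + 5·(43/20−0) + 5·(0−4)) = ½·(0 + 43/4 − 20) = -37/8, so the B_3-coordinate is 1/4.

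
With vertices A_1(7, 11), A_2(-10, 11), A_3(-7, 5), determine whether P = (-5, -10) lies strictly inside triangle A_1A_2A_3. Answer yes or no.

no

Barycentric coordinates of P: (-11/34, -37/17, 7/2).
The three coordinates are negative, negative, positive; a point is interior exactly when all three are positive.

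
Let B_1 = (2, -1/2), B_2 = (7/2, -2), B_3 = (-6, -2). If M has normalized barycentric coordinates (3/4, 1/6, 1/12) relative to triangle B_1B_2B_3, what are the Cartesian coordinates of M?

M = (3/4)·B_1 + (1/6)·B_2 + (1/12)·B_3.
x-coordinate: (3/4)·2 + (1/6)·(7/2) + (1/12)·(-6) = 19/12.
y-coordinate: (3/4)·(-1/2) + (1/6)·(-2) + (1/12)·(-2) = -7/8.

(19/12, -7/8)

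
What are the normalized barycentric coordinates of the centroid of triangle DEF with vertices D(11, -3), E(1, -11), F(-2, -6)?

The centroid is the average of the vertices, so each weight is 1/3.

(1/3, 1/3, 1/3)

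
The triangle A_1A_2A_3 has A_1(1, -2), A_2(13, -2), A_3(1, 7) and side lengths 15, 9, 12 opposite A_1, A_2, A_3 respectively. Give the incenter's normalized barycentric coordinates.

The incenter has barycentric coordinates proportional to the opposite side lengths: (15 : 9 : 12).
Normalizing by 15+9+12 = 36 gives (5/12, 1/4, 1/3).

(5/12, 1/4, 1/3)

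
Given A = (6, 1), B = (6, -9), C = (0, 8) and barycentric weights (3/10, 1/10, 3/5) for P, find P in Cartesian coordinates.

(12/5, 21/5)

P = (3/10)·A + (1/10)·B + (3/5)·C.
x-coordinate: (3/10)·6 + (1/10)·6 + (3/5)·0 = 12/5.
y-coordinate: (3/10)·1 + (1/10)·(-9) + (3/5)·8 = 21/5.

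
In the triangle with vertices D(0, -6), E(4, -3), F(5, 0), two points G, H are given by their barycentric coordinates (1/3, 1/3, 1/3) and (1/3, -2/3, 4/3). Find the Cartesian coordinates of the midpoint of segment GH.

(7/2, -3/2)

Barycentric coordinates of the midpoint are the average: (1/3, -1/6, 5/6).
Converting: (1/3)·D + (-1/6)·E + (5/6)·F = (7/2, -3/2).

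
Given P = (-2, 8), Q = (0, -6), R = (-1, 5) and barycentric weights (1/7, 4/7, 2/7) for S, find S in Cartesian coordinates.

(-4/7, -6/7)

S = (1/7)·P + (4/7)·Q + (2/7)·R.
x-coordinate: (1/7)·(-2) + (4/7)·0 + (2/7)·(-1) = -4/7.
y-coordinate: (1/7)·8 + (4/7)·(-6) + (2/7)·5 = -6/7.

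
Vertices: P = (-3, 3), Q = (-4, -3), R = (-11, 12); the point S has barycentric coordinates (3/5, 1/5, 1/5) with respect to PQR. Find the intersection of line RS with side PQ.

Line RS meets PQ where the R-coordinate vanishes; zeroing S's R-weight and renormalizing leaves P, Q-weights 3/5 : 1/5 → (3/4, 1/4).
So T = (3/4)·P + (1/4)·Q = (-13/4, 3/2).

(-13/4, 3/2)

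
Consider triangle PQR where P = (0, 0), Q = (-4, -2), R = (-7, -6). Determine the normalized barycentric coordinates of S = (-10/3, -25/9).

(1/2, 1/18, 4/9)

Signed area of the reference triangle: [PQR] = ½·(0·(-2−(-6)) + (-4)·(-6−0) + (-7)·(0−(-2))) = ½·(0 + 24 − 14) = 5.
[SQR] = ½·((-10/3)·(-2−(-6)) + (-4)·(-6−(-25/9)) + (-7)·(-25/9−(-2))) = ½·(-40/3 + 116/9 + 49/9) = 5/2, so the P-coordinate is (5/2)/5 = 1/2.
[PSR] = ½·(0·(-25/9−(-6)) + (-10/3)·(-6−0) + (-7)·(0−(-25/9))) = ½·(0 + 20 − 175/9) = 5/18, so the Q-coordinate is 1/18.
[PQS] = ½·(0·(-2−(-25/9)) + (-4)·(-25/9−0) + (-10/3)·(0−(-2))) = ½·(0 + 100/9 − 20/3) = 20/9, so the R-coordinate is 4/9.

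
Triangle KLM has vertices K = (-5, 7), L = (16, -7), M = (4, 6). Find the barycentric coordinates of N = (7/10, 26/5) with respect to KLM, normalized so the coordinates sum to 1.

(1/2, 1/10, 2/5)

Signed area of the reference triangle: [KLM] = ½·((-5)·(-7−6) + 16·(6−7) + 4·(7−(-7))) = ½·(65 − 16 + 56) = 105/2.
[NLM] = ½·((7/10)·(-7−6) + 16·(6−(26/5)) + 4·(26/5−(-7))) = ½·(-91/10 + 64/5 + 244/5) = 105/4, so the K-coordinate is (105/4)/(105/2) = 1/2.
[KNM] = ½·((-5)·(26/5−6) + (7/10)·(6−7) + 4·(7−(26/5))) = ½·(4 − 7/10 + 36/5) = 21/4, so the L-coordinate is 1/10.
[KLN] = ½·((-5)·(-7−(26/5)) + 16·(26/5−7) + (7/10)·(7−(-7))) = ½·(61 − 144/5 + 49/5) = 21, so the M-coordinate is 2/5.
Check: 1/2 + 1/10 + 2/5 = 1.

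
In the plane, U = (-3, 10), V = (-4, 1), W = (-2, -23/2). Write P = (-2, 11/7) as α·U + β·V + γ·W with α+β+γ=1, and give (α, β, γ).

Signed area of the reference triangle: [UVW] = ½·((-3)·(1−(-23/2)) + (-4)·(-23/2−10) + (-2)·(10−1)) = ½·(-75/2 + 86 − 18) = 61/4.
[PVW] = ½·((-2)·(1−(-23/2)) + (-4)·(-23/2−(11/7)) + (-2)·(11/7−1)) = ½·(-25 + 366/7 − 8/7) = 183/14, so the U-coordinate is (183/14)/(61/4) = 6/7.
[UPW] = ½·((-3)·(11/7−(-23/2)) + (-2)·(-23/2−10) + (-2)·(10−(11/7))) = ½·(-549/14 + 43 − 118/7) = -183/28, so the V-coordinate is -3/7.
[UVP] = ½·((-3)·(1−(11/7)) + (-4)·(11/7−10) + (-2)·(10−1)) = ½·(12/7 + 236/7 − 18) = 61/7, so the W-coordinate is 4/7.

(6/7, -3/7, 4/7)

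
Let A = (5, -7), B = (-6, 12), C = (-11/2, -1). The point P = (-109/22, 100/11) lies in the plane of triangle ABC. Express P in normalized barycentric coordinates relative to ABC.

Signed area of the reference triangle: [ABC] = ½·(5·(12−(-1)) + (-6)·(-1−(-7)) + (-11/2)·(-7−12)) = ½·(65 − 36 + 209/2) = 267/4.
[PBC] = ½·((-109/22)·(12−(-1)) + (-6)·(-1−(100/11)) + (-11/2)·(100/11−12)) = ½·(-1417/22 + 666/11 + 16) = 267/44, so the A-coordinate is (267/44)/(267/4) = 1/11.
[APC] = ½·(5·(100/11−(-1)) + (-109/22)·(-1−(-7)) + (-11/2)·(-7−(100/11))) = ½·(555/11 − 327/11 + 177/2) = 2403/44, so the B-coordinate is 9/11.
[ABP] = ½·(5·(12−(100/11)) + (-6)·(100/11−(-7)) + (-109/22)·(-7−12)) = ½·(160/11 − 1062/11 + 2071/22) = 267/44, so the C-coordinate is 1/11.
Check: 1/11 + 9/11 + 1/11 = 1.

(1/11, 9/11, 1/11)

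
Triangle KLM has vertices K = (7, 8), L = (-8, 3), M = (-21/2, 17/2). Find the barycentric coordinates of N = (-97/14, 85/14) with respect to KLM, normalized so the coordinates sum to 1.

Signed area of the reference triangle: [KLM] = ½·(7·(3−(17/2)) + (-8)·(17/2−8) + (-21/2)·(8−3)) = ½·(-77/2 − 4 − 105/2) = -95/2.
[NLM] = ½·((-97/14)·(3−(17/2)) + (-8)·(17/2−(85/14)) + (-21/2)·(85/14−3)) = ½·(1067/28 − 136/7 − 129/4) = -95/14, so the K-coordinate is (-95/14)/(-95/2) = 1/7.
[KNM] = ½·(7·(85/14−(17/2)) + (-97/14)·(17/2−8) + (-21/2)·(8−(85/14))) = ½·(-17 − 97/28 − 81/4) = -285/14, so the L-coordinate is 3/7.
[KLN] = ½·(7·(3−(85/14)) + (-8)·(85/14−8) + (-97/14)·(8−3)) = ½·(-43/2 + 108/7 − 485/14) = -285/14, so the M-coordinate is 3/7.

(1/7, 3/7, 3/7)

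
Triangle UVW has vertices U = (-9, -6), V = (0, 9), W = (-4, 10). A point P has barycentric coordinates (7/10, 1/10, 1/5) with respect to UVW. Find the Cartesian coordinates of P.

(-71/10, -13/10)

P = (7/10)·U + (1/10)·V + (1/5)·W.
x-coordinate: (7/10)·(-9) + (1/10)·0 + (1/5)·(-4) = -71/10.
y-coordinate: (7/10)·(-6) + (1/10)·9 + (1/5)·10 = -13/10.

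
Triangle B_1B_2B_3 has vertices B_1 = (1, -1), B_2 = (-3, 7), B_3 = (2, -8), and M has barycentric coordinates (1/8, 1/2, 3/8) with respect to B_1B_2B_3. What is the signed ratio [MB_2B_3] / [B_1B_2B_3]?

The signed ratio [MB_2B_3]/[B_1B_2B_3] equals the barycentric coordinate of M at vertex B_1, which is 1/8.

1/8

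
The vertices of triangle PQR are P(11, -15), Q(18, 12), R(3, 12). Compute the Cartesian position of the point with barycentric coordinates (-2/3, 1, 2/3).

(38/3, 30)

S = (-2/3)·P + 1·Q + (2/3)·R.
x-coordinate: (-2/3)·11 + 1·18 + (2/3)·3 = 38/3.
y-coordinate: (-2/3)·(-15) + 1·12 + (2/3)·12 = 30.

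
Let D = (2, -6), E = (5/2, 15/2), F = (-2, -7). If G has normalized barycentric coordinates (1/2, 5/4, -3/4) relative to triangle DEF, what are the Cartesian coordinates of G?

G = (1/2)·D + (5/4)·E + (-3/4)·F.
x-coordinate: (1/2)·2 + (5/4)·(5/2) + (-3/4)·(-2) = 45/8.
y-coordinate: (1/2)·(-6) + (5/4)·(15/2) + (-3/4)·(-7) = 93/8.

(45/8, 93/8)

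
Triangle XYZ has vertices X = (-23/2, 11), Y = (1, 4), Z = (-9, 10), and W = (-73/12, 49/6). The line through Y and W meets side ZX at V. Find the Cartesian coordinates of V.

(-77/8, 41/4)

Barycentric coordinates of W with respect to XYZ: (1/6, 1/3, 1/2).
On side ZX the Y-coordinate is zero; dropping W's Y-weight 1/3 and renormalizing the remaining 1/2 : 1/6 gives weights 3/4, 1/4 on Z, X.
V = (3/4)·(-9, 10) + (1/4)·(-23/2, 11) = (-77/8, 41/4).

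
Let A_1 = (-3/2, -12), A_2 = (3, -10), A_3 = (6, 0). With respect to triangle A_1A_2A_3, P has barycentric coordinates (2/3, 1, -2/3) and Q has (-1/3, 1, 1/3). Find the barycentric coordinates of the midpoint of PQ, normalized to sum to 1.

(1/6, 1, -1/6)

Since both coordinate triples sum to 1, the midpoint's barycentrics are the componentwise average.
(2/3+-1/3)/2 = 1/6; similarly 1 and -1/6.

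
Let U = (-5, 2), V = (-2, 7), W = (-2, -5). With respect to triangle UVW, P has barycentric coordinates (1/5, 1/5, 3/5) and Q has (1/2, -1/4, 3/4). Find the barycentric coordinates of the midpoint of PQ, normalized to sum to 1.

Since both coordinate triples sum to 1, the midpoint's barycentrics are the componentwise average.
(1/5+1/2)/2 = 7/20; similarly -1/40 and 27/40.

(7/20, -1/40, 27/40)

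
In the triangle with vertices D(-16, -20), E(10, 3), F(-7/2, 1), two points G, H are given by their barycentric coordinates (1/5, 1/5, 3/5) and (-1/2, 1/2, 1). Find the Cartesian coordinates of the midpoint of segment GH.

(31/10, 97/20)

Barycentric coordinates of the midpoint are the average: (-3/20, 7/20, 4/5).
Converting: (-3/20)·D + (7/20)·E + (4/5)·F = (31/10, 97/20).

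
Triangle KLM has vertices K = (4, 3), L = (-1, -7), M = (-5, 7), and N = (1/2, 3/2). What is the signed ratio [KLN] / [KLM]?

[KLM] = ½·(4·(-7−7) + (-1)·(7−3) + (-5)·(3−(-7))) = ½·(-56 − 4 − 50) = -55.
[KLN] = ½·(4·(-7−(3/2)) + (-1)·(3/2−3) + (1/2)·(3−(-7))) = ½·(-34 + 3/2 + 5) = -55/4, so the ratio is (-55/4)/(-55) = 1/4.

1/4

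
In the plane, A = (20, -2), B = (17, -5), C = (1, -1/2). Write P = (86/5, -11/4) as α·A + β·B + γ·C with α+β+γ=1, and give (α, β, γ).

Signed area of the reference triangle: [ABC] = ½·(20·(-5−(-1/2)) + 17·(-1/2−(-2)) + 1·(-2−(-5))) = ½·(-90 + 51/2 + 3) = -123/4.
[PBC] = ½·((86/5)·(-5−(-1/2)) + 17·(-1/2−(-11/4)) + 1·(-11/4−(-5))) = ½·(-387/5 + 153/4 + 9/4) = -369/20, so the A-coordinate is (-369/20)/(-123/4) = 3/5.
[APC] = ½·(20·(-11/4−(-1/2)) + (86/5)·(-1/2−(-2)) + 1·(-2−(-11/4))) = ½·(-45 + 129/5 + 3/4) = -369/40, so the B-coordinate is 3/10.
[ABP] = ½·(20·(-5−(-11/4)) + 17·(-11/4−(-2)) + (86/5)·(-2−(-5))) = ½·(-45 − 51/4 + 258/5) = -123/40, so the C-coordinate is 1/10.
Check: 3/5 + 3/10 + 1/10 = 1.

(3/5, 3/10, 1/10)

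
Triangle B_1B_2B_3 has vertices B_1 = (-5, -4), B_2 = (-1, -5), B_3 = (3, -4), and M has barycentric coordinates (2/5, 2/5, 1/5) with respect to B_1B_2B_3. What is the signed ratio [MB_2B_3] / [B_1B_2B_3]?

The signed ratio [MB_2B_3]/[B_1B_2B_3] equals the barycentric coordinate of M at vertex B_1, which is 2/5.

2/5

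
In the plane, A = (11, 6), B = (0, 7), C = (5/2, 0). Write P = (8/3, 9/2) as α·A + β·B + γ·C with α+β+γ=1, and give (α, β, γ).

(1/6, 1/2, 1/3)

Signed area of the reference triangle: [ABC] = ½·(11·(7−0) + 0·(0−6) + (5/2)·(6−7)) = ½·(77 + 0 − 5/2) = 149/4.
[PBC] = ½·((8/3)·(7−0) + 0·(0−(9/2)) + (5/2)·(9/2−7)) = ½·(56/3 + 0 − 25/4) = 149/24, so the A-coordinate is (149/24)/(149/4) = 1/6.
[APC] = ½·(11·(9/2−0) + (8/3)·(0−6) + (5/2)·(6−(9/2))) = ½·(99/2 − 16 + 15/4) = 149/8, so the B-coordinate is 1/2.
[ABP] = ½·(11·(7−(9/2)) + 0·(9/2−6) + (8/3)·(6−7)) = ½·(55/2 + 0 − 8/3) = 149/12, so the C-coordinate is 1/3.
Check: 1/6 + 1/2 + 1/3 = 1.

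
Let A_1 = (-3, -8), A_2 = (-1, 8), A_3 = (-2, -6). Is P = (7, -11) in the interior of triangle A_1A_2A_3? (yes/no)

no

Barycentric coordinates of P: (-131/12, -23/12, 83/6).
The three coordinates are negative, negative, positive; a point is interior exactly when all three are positive.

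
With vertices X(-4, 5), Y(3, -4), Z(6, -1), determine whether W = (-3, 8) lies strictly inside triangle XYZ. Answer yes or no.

Barycentric coordinates of W: (9/8, -3/4, 5/8).
The three coordinates are positive, negative, positive; a point is interior exactly when all three are positive.

no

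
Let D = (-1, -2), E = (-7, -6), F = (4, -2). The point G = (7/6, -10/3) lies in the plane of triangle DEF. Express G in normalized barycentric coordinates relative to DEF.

Signed area of the reference triangle: [DEF] = ½·((-1)·(-6−(-2)) + (-7)·(-2−(-2)) + 4·(-2−(-6))) = ½·(4 + 0 + 16) = 10.
[GEF] = ½·((7/6)·(-6−(-2)) + (-7)·(-2−(-10/3)) + 4·(-10/3−(-6))) = ½·(-14/3 − 28/3 + 32/3) = -5/3, so the D-coordinate is (-5/3)/10 = -1/6.
[DGF] = ½·((-1)·(-10/3−(-2)) + (7/6)·(-2−(-2)) + 4·(-2−(-10/3))) = ½·(4/3 + 0 + 16/3) = 10/3, so the E-coordinate is 1/3.
[DEG] = ½·((-1)·(-6−(-10/3)) + (-7)·(-10/3−(-2)) + (7/6)·(-2−(-6))) = ½·(8/3 + 28/3 + 14/3) = 25/3, so the F-coordinate is 5/6.
Check: -1/6 + 1/3 + 5/6 = 1.

(-1/6, 1/3, 5/6)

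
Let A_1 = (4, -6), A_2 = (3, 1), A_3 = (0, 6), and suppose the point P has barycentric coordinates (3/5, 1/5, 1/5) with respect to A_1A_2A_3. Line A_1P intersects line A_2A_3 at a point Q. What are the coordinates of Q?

Line A_1P meets A_2A_3 where the A_1-coordinate vanishes; zeroing P's A_1-weight and renormalizing leaves A_2, A_3-weights 1/5 : 1/5 → (1/2, 1/2).
So Q = (1/2)·A_2 + (1/2)·A_3 = (3/2, 7/2).

(3/2, 7/2)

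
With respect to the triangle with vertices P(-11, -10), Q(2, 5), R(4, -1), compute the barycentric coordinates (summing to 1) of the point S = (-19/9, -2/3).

(1/3, 5/9, 1/9)

Signed area of the reference triangle: [PQR] = ½·((-11)·(5−(-1)) + 2·(-1−(-10)) + 4·(-10−5)) = ½·(-66 + 18 − 60) = -54.
[SQR] = ½·((-19/9)·(5−(-1)) + 2·(-1−(-2/3)) + 4·(-2/3−5)) = ½·(-38/3 − 2/3 − 68/3) = -18, so the P-coordinate is (-18)/(-54) = 1/3.
[PSR] = ½·((-11)·(-2/3−(-1)) + (-19/9)·(-1−(-10)) + 4·(-10−(-2/3))) = ½·(-11/3 − 19 − 112/3) = -30, so the Q-coordinate is 5/9.
[PQS] = ½·((-11)·(5−(-2/3)) + 2·(-2/3−(-10)) + (-19/9)·(-10−5)) = ½·(-187/3 + 56/3 + 95/3) = -6, so the R-coordinate is 1/9.
Check: 1/3 + 5/9 + 1/9 = 1.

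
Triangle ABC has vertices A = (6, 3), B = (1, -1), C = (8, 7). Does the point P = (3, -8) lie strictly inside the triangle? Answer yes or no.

Barycentric coordinates of P: (65/12, -5/6, -43/12).
The three coordinates are positive, negative, negative; a point is interior exactly when all three are positive.

no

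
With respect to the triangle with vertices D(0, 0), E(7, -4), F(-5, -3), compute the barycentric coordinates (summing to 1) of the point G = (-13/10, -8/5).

Signed area of the reference triangle: [DEF] = ½·(0·(-4−(-3)) + 7·(-3−0) + (-5)·(0−(-4))) = ½·(0 − 21 − 20) = -41/2.
[GEF] = ½·((-13/10)·(-4−(-3)) + 7·(-3−(-8/5)) + (-5)·(-8/5−(-4))) = ½·(13/10 − 49/5 − 12) = -41/4, so the D-coordinate is (-41/4)/(-41/2) = 1/2.
[DGF] = ½·(0·(-8/5−(-3)) + (-13/10)·(-3−0) + (-5)·(0−(-8/5))) = ½·(0 + 39/10 − 8) = -41/20, so the E-coordinate is 1/10.
[DEG] = ½·(0·(-4−(-8/5)) + 7·(-8/5−0) + (-13/10)·(0−(-4))) = ½·(0 − 56/5 − 26/5) = -41/5, so the F-coordinate is 2/5.

(1/2, 1/10, 2/5)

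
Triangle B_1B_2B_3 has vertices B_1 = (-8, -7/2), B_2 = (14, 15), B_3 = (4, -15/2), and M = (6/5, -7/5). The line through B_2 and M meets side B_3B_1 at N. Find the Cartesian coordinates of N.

(-2, -11/2)

Barycentric coordinates of M with respect to B_1B_2B_3: (2/5, 1/5, 2/5).
On side B_3B_1 the B_2-coordinate is zero; dropping M's B_2-weight 1/5 and renormalizing the remaining 2/5 : 2/5 gives weights 1/2, 1/2 on B_3, B_1.
N = (1/2)·(4, -15/2) + (1/2)·(-8, -7/2) = (-2, -11/2).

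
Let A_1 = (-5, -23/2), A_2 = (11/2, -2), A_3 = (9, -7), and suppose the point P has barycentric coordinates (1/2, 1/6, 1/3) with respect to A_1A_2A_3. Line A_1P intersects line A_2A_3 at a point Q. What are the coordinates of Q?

(47/6, -16/3)

Line A_1P meets A_2A_3 where the A_1-coordinate vanishes; zeroing P's A_1-weight and renormalizing leaves A_2, A_3-weights 1/6 : 1/3 → (1/3, 2/3).
So Q = (1/3)·A_2 + (2/3)·A_3 = (47/6, -16/3).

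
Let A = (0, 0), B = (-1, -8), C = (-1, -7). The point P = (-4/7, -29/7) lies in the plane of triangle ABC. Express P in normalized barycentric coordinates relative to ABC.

(3/7, 1/7, 3/7)

Signed area of the reference triangle: [ABC] = ½·(0·(-8−(-7)) + (-1)·(-7−0) + (-1)·(0−(-8))) = ½·(0 + 7 − 8) = -1/2.
[PBC] = ½·((-4/7)·(-8−(-7)) + (-1)·(-7−(-29/7)) + (-1)·(-29/7−(-8))) = ½·(4/7 + 20/7 − 27/7) = -3/14, so the A-coordinate is (-3/14)/(-1/2) = 3/7.
[APC] = ½·(0·(-29/7−(-7)) + (-4/7)·(-7−0) + (-1)·(0−(-29/7))) = ½·(0 + 4 − 29/7) = -1/14, so the B-coordinate is 1/7.
[ABP] = ½·(0·(-8−(-29/7)) + (-1)·(-29/7−0) + (-4/7)·(0−(-8))) = ½·(0 + 29/7 − 32/7) = -3/14, so the C-coordinate is 3/7.
Check: 3/7 + 1/7 + 3/7 = 1.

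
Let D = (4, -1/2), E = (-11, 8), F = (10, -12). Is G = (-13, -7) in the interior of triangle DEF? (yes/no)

no

Barycentric coordinates of G: (-710/243, 469/243, 484/243).
The three coordinates are negative, positive, positive; a point is interior exactly when all three are positive.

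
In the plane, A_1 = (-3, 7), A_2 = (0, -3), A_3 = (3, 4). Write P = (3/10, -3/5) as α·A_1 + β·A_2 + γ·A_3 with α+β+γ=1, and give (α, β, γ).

(1/10, 7/10, 1/5)

Signed area of the reference triangle: [A_1A_2A_3] = ½·((-3)·(-3−4) + 0·(4−7) + 3·(7−(-3))) = ½·(21 + 0 + 30) = 51/2.
[PA_2A_3] = ½·((3/10)·(-3−4) + 0·(4−(-3/5)) + 3·(-3/5−(-3))) = ½·(-21/10 + 0 + 36/5) = 51/20, so the A_1-coordinate is (51/20)/(51/2) = 1/10.
[A_1PA_3] = ½·((-3)·(-3/5−4) + (3/10)·(4−7) + 3·(7−(-3/5))) = ½·(69/5 − 9/10 + 114/5) = 357/20, so the A_2-coordinate is 7/10.
[A_1A_2P] = ½·((-3)·(-3−(-3/5)) + 0·(-3/5−7) + (3/10)·(7−(-3))) = ½·(36/5 + 0 + 3) = 51/10, so the A_3-coordinate is 1/5.
Check: 1/10 + 7/10 + 1/5 = 1.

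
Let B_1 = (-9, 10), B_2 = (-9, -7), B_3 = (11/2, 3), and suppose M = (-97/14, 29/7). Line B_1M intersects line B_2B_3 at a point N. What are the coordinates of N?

(-25/6, -11/3)

Barycentric coordinates of M with respect to B_1B_2B_3: (4/7, 2/7, 1/7).
On side B_2B_3 the B_1-coordinate is zero; dropping M's B_1-weight 4/7 and renormalizing the remaining 2/7 : 1/7 gives weights 2/3, 1/3 on B_2, B_3.
N = (2/3)·(-9, -7) + (1/3)·(11/2, 3) = (-25/6, -11/3).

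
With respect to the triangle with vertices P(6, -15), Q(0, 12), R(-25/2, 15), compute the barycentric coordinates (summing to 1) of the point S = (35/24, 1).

Signed area of the reference triangle: [PQR] = ½·(6·(12−15) + 0·(15−(-15)) + (-25/2)·(-15−12)) = ½·(-18 + 0 + 675/2) = 639/4.
[SQR] = ½·((35/24)·(12−15) + 0·(15−1) + (-25/2)·(1−12)) = ½·(-35/8 + 0 + 275/2) = 1065/16, so the P-coordinate is (1065/16)/(639/4) = 5/12.
[PSR] = ½·(6·(1−15) + (35/24)·(15−(-15)) + (-25/2)·(-15−1)) = ½·(-84 + 175/4 + 200) = 639/8, so the Q-coordinate is 1/2.
[PQS] = ½·(6·(12−1) + 0·(1−(-15)) + (35/24)·(-15−12)) = ½·(66 + 0 − 315/8) = 213/16, so the R-coordinate is 1/12.

(5/12, 1/2, 1/12)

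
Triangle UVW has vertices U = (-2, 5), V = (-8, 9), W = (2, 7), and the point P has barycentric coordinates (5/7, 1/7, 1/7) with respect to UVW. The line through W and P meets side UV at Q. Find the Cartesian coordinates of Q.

Line WP meets UV where the W-coordinate vanishes; zeroing P's W-weight and renormalizing leaves U, V-weights 5/7 : 1/7 → (5/6, 1/6).
So Q = (5/6)·U + (1/6)·V = (-3, 17/3).

(-3, 17/3)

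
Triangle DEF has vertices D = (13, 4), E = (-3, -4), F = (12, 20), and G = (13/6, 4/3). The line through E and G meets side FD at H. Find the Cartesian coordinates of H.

Barycentric coordinates of G with respect to DEF: (1/6, 2/3, 1/6).
On side FD the E-coordinate is zero; dropping G's E-weight 2/3 and renormalizing the remaining 1/6 : 1/6 gives weights 1/2, 1/2 on F, D.
H = (1/2)·(12, 20) + (1/2)·(13, 4) = (25/2, 12).

(25/2, 12)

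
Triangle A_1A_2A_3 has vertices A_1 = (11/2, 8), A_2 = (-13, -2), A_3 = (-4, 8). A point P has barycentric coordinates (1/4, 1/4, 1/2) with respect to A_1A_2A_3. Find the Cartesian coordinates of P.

P = (1/4)·A_1 + (1/4)·A_2 + (1/2)·A_3.
x-coordinate: (1/4)·(11/2) + (1/4)·(-13) + (1/2)·(-4) = -31/8.
y-coordinate: (1/4)·8 + (1/4)·(-2) + (1/2)·8 = 11/2.

(-31/8, 11/2)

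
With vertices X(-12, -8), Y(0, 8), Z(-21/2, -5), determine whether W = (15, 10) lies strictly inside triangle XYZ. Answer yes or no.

no

Barycentric coordinates of W: (29/2, 9/2, -18).
The three coordinates are positive, positive, negative; a point is interior exactly when all three are positive.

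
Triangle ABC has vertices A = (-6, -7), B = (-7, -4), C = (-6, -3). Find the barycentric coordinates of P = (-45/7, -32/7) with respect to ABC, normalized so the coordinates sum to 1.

Signed area of the reference triangle: [ABC] = ½·((-6)·(-4−(-3)) + (-7)·(-3−(-7)) + (-6)·(-7−(-4))) = ½·(6 − 28 + 18) = -2.
[PBC] = ½·((-45/7)·(-4−(-3)) + (-7)·(-3−(-32/7)) + (-6)·(-32/7−(-4))) = ½·(45/7 − 11 + 24/7) = -4/7, so the A-coordinate is (-4/7)/(-2) = 2/7.
[APC] = ½·((-6)·(-32/7−(-3)) + (-45/7)·(-3−(-7)) + (-6)·(-7−(-32/7))) = ½·(66/7 − 180/7 + 102/7) = -6/7, so the B-coordinate is 3/7.
[ABP] = ½·((-6)·(-4−(-32/7)) + (-7)·(-32/7−(-7)) + (-45/7)·(-7−(-4))) = ½·(-24/7 − 17 + 135/7) = -4/7, so the C-coordinate is 2/7.
Check: 2/7 + 3/7 + 2/7 = 1.

(2/7, 3/7, 2/7)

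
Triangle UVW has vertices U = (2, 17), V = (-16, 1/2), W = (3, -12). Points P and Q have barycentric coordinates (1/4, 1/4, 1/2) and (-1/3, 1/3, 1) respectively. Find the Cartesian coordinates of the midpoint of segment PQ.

(-5/2, -153/16)

Barycentric coordinates of the midpoint are the average: (-1/24, 7/24, 3/4).
Converting: (-1/24)·U + (7/24)·V + (3/4)·W = (-5/2, -153/16).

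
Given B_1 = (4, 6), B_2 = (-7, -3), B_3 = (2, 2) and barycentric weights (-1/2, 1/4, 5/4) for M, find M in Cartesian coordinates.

M = (-1/2)·B_1 + (1/4)·B_2 + (5/4)·B_3.
x-coordinate: (-1/2)·4 + (1/4)·(-7) + (5/4)·2 = -5/4.
y-coordinate: (-1/2)·6 + (1/4)·(-3) + (5/4)·2 = -5/4.

(-5/4, -5/4)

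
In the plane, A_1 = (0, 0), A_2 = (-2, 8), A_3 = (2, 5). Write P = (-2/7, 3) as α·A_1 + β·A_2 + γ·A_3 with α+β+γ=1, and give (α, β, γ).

(4/7, 2/7, 1/7)

Signed area of the reference triangle: [A_1A_2A_3] = ½·(0·(8−5) + (-2)·(5−0) + 2·(0−8)) = ½·(0 − 10 − 16) = -13.
[PA_2A_3] = ½·((-2/7)·(8−5) + (-2)·(5−3) + 2·(3−8)) = ½·(-6/7 − 4 − 10) = -52/7, so the A_1-coordinate is (-52/7)/(-13) = 4/7.
[A_1PA_3] = ½·(0·(3−5) + (-2/7)·(5−0) + 2·(0−3)) = ½·(0 − 10/7 − 6) = -26/7, so the A_2-coordinate is 2/7.
[A_1A_2P] = ½·(0·(8−3) + (-2)·(3−0) + (-2/7)·(0−8)) = ½·(0 − 6 + 16/7) = -13/7, so the A_3-coordinate is 1/7.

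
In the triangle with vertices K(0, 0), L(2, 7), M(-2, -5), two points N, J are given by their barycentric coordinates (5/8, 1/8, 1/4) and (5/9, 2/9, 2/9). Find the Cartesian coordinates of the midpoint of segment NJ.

(-1/8, 5/144)

Barycentric coordinates of the midpoint are the average: (85/144, 25/144, 17/72).
Converting: (85/144)·K + (25/144)·L + (17/72)·M = (-1/8, 5/144).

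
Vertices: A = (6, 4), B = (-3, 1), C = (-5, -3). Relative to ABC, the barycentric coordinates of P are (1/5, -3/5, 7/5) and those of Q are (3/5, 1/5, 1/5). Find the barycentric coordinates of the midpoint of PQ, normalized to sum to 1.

(2/5, -1/5, 4/5)

Since both coordinate triples sum to 1, the midpoint's barycentrics are the componentwise average.
(1/5+3/5)/2 = 2/5; similarly -1/5 and 4/5.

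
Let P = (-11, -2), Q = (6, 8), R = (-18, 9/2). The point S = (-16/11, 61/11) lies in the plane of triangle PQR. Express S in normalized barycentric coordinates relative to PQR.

(2/11, 7/11, 2/11)

Signed area of the reference triangle: [PQR] = ½·((-11)·(8−(9/2)) + 6·(9/2−(-2)) + (-18)·(-2−8)) = ½·(-77/2 + 39 + 180) = 361/4.
[SQR] = ½·((-16/11)·(8−(9/2)) + 6·(9/2−(61/11)) + (-18)·(61/11−8)) = ½·(-56/11 − 69/11 + 486/11) = 361/22, so the P-coordinate is (361/22)/(361/4) = 2/11.
[PSR] = ½·((-11)·(61/11−(9/2)) + (-16/11)·(9/2−(-2)) + (-18)·(-2−(61/11))) = ½·(-23/2 − 104/11 + 1494/11) = 2527/44, so the Q-coordinate is 7/11.
[PQS] = ½·((-11)·(8−(61/11)) + 6·(61/11−(-2)) + (-16/11)·(-2−8)) = ½·(-27 + 498/11 + 160/11) = 361/22, so the R-coordinate is 2/11.
Check: 2/11 + 7/11 + 2/11 = 1.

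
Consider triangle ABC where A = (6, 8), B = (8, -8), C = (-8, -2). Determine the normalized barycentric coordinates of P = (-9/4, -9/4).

Signed area of the reference triangle: [ABC] = ½·(6·(-8−(-2)) + 8·(-2−8) + (-8)·(8−(-8))) = ½·(-36 − 80 − 128) = -122.
[PBC] = ½·((-9/4)·(-8−(-2)) + 8·(-2−(-9/4)) + (-8)·(-9/4−(-8))) = ½·(27/2 + 2 − 46) = -61/4, so the A-coordinate is (-61/4)/(-122) = 1/8.
[APC] = ½·(6·(-9/4−(-2)) + (-9/4)·(-2−8) + (-8)·(8−(-9/4))) = ½·(-3/2 + 45/2 − 82) = -61/2, so the B-coordinate is 1/4.
[ABP] = ½·(6·(-8−(-9/4)) + 8·(-9/4−8) + (-9/4)·(8−(-8))) = ½·(-69/2 − 82 − 36) = -305/4, so the C-coordinate is 5/8.
Check: 1/8 + 1/4 + 5/8 = 1.

(1/8, 1/4, 5/8)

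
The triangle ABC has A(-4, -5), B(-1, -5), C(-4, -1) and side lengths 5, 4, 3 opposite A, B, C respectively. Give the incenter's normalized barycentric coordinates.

The incenter has barycentric coordinates proportional to the opposite side lengths: (5 : 4 : 3).
Normalizing by 5+4+3 = 12 gives (5/12, 1/3, 1/4).

(5/12, 1/3, 1/4)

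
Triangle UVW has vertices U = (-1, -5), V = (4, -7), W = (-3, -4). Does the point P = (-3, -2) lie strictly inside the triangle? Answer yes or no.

no

Barycentric coordinates of P: (-14, 4, 11).
The three coordinates are negative, positive, positive; a point is interior exactly when all three are positive.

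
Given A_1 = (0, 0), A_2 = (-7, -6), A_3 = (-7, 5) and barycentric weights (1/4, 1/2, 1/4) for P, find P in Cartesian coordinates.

(-21/4, -7/4)

P = (1/4)·A_1 + (1/2)·A_2 + (1/4)·A_3.
x-coordinate: (1/4)·0 + (1/2)·(-7) + (1/4)·(-7) = -21/4.
y-coordinate: (1/4)·0 + (1/2)·(-6) + (1/4)·5 = -7/4.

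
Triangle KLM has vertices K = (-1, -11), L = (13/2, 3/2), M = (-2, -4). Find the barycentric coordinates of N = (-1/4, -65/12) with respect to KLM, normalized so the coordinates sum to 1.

(1/3, 1/6, 1/2)

Signed area of the reference triangle: [KLM] = ½·((-1)·(3/2−(-4)) + (13/2)·(-4−(-11)) + (-2)·(-11−(3/2))) = ½·(-11/2 + 91/2 + 25) = 65/2.
[NLM] = ½·((-1/4)·(3/2−(-4)) + (13/2)·(-4−(-65/12)) + (-2)·(-65/12−(3/2))) = ½·(-11/8 + 221/24 + 83/6) = 65/6, so the K-coordinate is (65/6)/(65/2) = 1/3.
[KNM] = ½·((-1)·(-65/12−(-4)) + (-1/4)·(-4−(-11)) + (-2)·(-11−(-65/12))) = ½·(17/12 − 7/4 + 67/6) = 65/12, so the L-coordinate is 1/6.
[KLN] = ½·((-1)·(3/2−(-65/12)) + (13/2)·(-65/12−(-11)) + (-1/4)·(-11−(3/2))) = ½·(-83/12 + 871/24 + 25/8) = 65/4, so the M-coordinate is 1/2.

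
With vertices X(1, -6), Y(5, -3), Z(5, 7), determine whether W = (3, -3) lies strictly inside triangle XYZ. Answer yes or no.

Barycentric coordinates of W: (1/2, 7/20, 3/20).
The three coordinates are positive, positive, positive; a point is interior exactly when all three are positive.

yes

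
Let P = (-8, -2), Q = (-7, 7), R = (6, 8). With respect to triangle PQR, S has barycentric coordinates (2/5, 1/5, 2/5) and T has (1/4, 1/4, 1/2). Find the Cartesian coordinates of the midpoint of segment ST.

(-59/40, 181/40)

Barycentric coordinates of the midpoint are the average: (13/40, 9/40, 9/20).
Converting: (13/40)·P + (9/40)·Q + (9/20)·R = (-59/40, 181/40).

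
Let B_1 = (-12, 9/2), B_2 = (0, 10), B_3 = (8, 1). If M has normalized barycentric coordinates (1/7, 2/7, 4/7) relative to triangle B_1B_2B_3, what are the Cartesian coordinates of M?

(20/7, 57/14)

M = (1/7)·B_1 + (2/7)·B_2 + (4/7)·B_3.
x-coordinate: (1/7)·(-12) + (2/7)·0 + (4/7)·8 = 20/7.
y-coordinate: (1/7)·(9/2) + (2/7)·10 + (4/7)·1 = 57/14.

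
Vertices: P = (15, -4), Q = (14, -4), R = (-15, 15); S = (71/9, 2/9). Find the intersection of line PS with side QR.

(13/3, 7/3)

Barycentric coordinates of S with respect to PQR: (1/3, 4/9, 2/9).
On side QR the P-coordinate is zero; dropping S's P-weight 1/3 and renormalizing the remaining 4/9 : 2/9 gives weights 2/3, 1/3 on Q, R.
T = (2/3)·(14, -4) + (1/3)·(-15, 15) = (13/3, 7/3).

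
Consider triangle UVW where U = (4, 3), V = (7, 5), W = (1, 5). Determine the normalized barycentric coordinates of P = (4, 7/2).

(3/4, 1/8, 1/8)

Signed area of the reference triangle: [UVW] = ½·(4·(5−5) + 7·(5−3) + 1·(3−5)) = ½·(0 + 14 − 2) = 6.
[PVW] = ½·(4·(5−5) + 7·(5−(7/2)) + 1·(7/2−5)) = ½·(0 + 21/2 − 3/2) = 9/2, so the U-coordinate is (9/2)/6 = 3/4.
[UPW] = ½·(4·(7/2−5) + 4·(5−3) + 1·(3−(7/2))) = ½·(-6 + 8 − 1/2) = 3/4, so the V-coordinate is 1/8.
[UVP] = ½·(4·(5−(7/2)) + 7·(7/2−3) + 4·(3−5)) = ½·(6 + 7/2 − 8) = 3/4, so the W-coordinate is 1/8.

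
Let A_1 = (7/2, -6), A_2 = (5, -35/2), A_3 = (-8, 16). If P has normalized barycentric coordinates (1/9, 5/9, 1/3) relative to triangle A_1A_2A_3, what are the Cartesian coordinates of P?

P = (1/9)·A_1 + (5/9)·A_2 + (1/3)·A_3.
x-coordinate: (1/9)·(7/2) + (5/9)·5 + (1/3)·(-8) = 1/2.
y-coordinate: (1/9)·(-6) + (5/9)·(-35/2) + (1/3)·16 = -91/18.

(1/2, -91/18)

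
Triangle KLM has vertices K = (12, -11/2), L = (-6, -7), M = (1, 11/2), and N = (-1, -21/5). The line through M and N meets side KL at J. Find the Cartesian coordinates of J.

(-3/2, -53/8)

Barycentric coordinates of N with respect to KLM: (1/5, 3/5, 1/5).
On side KL the M-coordinate is zero; dropping N's M-weight 1/5 and renormalizing the remaining 1/5 : 3/5 gives weights 1/4, 3/4 on K, L.
J = (1/4)·(12, -11/2) + (3/4)·(-6, -7) = (-3/2, -53/8).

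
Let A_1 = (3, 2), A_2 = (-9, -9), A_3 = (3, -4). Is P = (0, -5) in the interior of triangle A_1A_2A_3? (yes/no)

Barycentric coordinates of P: (1/24, 1/4, 17/24).
The three coordinates are positive, positive, positive; a point is interior exactly when all three are positive.

yes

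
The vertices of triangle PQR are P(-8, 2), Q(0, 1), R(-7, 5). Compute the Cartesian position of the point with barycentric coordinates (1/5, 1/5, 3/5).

(-29/5, 18/5)

S = (1/5)·P + (1/5)·Q + (3/5)·R.
x-coordinate: (1/5)·(-8) + (1/5)·0 + (3/5)·(-7) = -29/5.
y-coordinate: (1/5)·2 + (1/5)·1 + (3/5)·5 = 18/5.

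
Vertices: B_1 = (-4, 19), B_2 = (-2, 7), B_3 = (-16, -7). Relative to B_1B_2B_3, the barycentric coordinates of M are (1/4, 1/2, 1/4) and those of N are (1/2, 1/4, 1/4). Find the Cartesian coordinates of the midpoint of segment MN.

Barycentric coordinates of the midpoint are the average: (3/8, 3/8, 1/4).
Converting: (3/8)·B_1 + (3/8)·B_2 + (1/4)·B_3 = (-25/4, 8).

(-25/4, 8)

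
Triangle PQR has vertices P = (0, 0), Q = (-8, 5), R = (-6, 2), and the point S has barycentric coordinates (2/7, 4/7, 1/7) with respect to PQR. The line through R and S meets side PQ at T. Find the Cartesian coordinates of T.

Line RS meets PQ where the R-coordinate vanishes; zeroing S's R-weight and renormalizing leaves P, Q-weights 2/7 : 4/7 → (1/3, 2/3).
So T = (1/3)·P + (2/3)·Q = (-16/3, 10/3).

(-16/3, 10/3)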